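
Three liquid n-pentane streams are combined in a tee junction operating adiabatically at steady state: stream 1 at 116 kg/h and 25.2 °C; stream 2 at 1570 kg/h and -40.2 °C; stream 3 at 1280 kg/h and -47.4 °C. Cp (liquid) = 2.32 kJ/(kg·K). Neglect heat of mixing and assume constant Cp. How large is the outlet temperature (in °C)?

Energy balance with Q = 0: Σ ṁᵢCp,ᵢ(T_out − Tᵢ) = 0
T_out = Σ ṁᵢCp,ᵢTᵢ / Σ ṁᵢCp,ᵢ
      = -280400 / 6881.1 = -40.749 °C

T_out = -40.7 °C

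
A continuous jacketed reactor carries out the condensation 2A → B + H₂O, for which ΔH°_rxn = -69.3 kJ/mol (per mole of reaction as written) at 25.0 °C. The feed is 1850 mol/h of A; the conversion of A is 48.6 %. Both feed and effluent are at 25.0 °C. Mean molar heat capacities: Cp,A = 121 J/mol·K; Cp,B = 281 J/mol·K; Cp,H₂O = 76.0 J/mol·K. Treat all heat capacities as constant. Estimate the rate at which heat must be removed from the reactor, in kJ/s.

Q_out = 8.65 kJ/s

Extent of reaction ξ = 0.486 × 1850 / 2 = 449.55 mol/h
Reaction term: ξ·ΔH°_rxn = 449.55 × -69.3 = -31154 kJ/h
Q = ΔH = -31154 kJ/h = -8.6538 kW
Heat removed = 8.6538 kJ/s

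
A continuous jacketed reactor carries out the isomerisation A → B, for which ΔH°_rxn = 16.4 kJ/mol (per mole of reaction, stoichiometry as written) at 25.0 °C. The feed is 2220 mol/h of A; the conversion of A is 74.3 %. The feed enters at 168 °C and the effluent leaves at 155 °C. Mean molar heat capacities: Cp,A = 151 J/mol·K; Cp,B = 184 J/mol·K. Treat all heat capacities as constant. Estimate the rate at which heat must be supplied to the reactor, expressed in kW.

Q_in = 8.27 kW

Extent of reaction ξ = 0.743 × 2220 = 1649.5 mol/h
Reaction term: ξ·ΔH°_rxn = 1649.5 × 16.4 = 27051 kJ/h
Sensible, feed 168→25 °C: -47936 kJ/h
Outlet flows (mol/h): A 570.54, B 1649.5
Sensible, products 25→155 °C: 50655 kJ/h
Q = ΔH = 29769 kJ/h = 8.2693 kW
Heat supplied = 8.2693 kW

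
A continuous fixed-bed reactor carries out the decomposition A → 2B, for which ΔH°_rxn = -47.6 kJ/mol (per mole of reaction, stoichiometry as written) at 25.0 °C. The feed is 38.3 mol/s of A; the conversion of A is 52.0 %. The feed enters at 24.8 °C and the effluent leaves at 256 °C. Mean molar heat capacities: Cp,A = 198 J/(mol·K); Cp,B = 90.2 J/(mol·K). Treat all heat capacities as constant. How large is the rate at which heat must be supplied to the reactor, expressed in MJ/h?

Q_in = 2610 MJ/h

Extent of reaction ξ = 0.520 × 38.3 = 19.916 mol/s
Reaction term: ξ·ΔH°_rxn = 19.916 × -47.6 = -948 kJ/s
Sensible, feed 24.8→25 °C: 1.5167 kJ/s
Outlet flows (mol/s): A 18.384, B 39.832
Sensible, products 25→256 °C: 1670.8 kJ/s
Q = ΔH = 724.31 kJ/s = 724.31 kW
Heat supplied = 2607.5 MJ/h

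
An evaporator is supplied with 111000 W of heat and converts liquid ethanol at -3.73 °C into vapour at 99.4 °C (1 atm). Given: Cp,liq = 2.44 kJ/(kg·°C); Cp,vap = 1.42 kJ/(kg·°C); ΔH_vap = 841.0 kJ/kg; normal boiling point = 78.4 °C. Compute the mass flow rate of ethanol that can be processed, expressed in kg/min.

Δh = 2.44×(78.4−-3.73) + 841.0 + 1.42×(99.4−78.4) = 1071.2 kJ/kg
Q = 111000 W = 111 kJ/s = 6660 kJ/min
ṁ = Q/Δh = 6660 / 1071.2 = 6.2172 kg/min

ṁ = 6.22 kg/min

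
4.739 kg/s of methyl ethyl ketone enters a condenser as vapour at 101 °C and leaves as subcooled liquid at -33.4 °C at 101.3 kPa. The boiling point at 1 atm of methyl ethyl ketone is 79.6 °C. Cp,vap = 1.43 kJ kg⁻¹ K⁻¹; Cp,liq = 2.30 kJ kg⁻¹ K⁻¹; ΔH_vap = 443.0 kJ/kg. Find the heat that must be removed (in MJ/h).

vapour 101→79.6 °C: -30.602 kJ/kg
condensation at 79.6 °C: -443 kJ/kg
liquid 79.6→-33.4 °C: -259.9 kJ/kg
Δh = -30.602 + -443 + -259.9 = -733.5 kJ/kg
Q = ṁ·Δh = 4.739 kg/s × -733.5 kJ/kg = -3476.1 kJ/s
|Q| = 3476.1 kW = 12514 MJ/h

Q_c = 12500 MJ/h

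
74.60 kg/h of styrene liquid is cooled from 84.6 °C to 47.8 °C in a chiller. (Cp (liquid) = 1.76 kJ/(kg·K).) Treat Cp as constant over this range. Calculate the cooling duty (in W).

Q_c = 1340 W

Q = ṁ·Cp·ΔT = 74.60 × 1.76 × (47.8 − 84.6) = -4831.7 kJ/h
Converting: 4831.7 / 3600 s = 1.3421 kW
Cooling duty = 1342.1 W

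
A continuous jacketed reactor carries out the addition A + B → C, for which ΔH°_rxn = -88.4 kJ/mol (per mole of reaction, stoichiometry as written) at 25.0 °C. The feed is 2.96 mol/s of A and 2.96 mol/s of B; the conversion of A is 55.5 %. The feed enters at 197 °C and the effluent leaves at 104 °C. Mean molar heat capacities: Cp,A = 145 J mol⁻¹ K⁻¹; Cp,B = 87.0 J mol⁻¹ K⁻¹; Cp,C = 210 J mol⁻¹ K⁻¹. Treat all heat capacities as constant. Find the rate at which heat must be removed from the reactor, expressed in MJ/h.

Extent of reaction ξ = 0.555 × 2.96 = 1.6428 mol/s
Reaction term: ξ·ΔH°_rxn = 1.6428 × -88.4 = -145.22 kJ/s
Sensible, feed 197→25 °C: -118.12 kJ/s
Outlet flows (mol/s): A 1.3172, B 1.3172, C 1.6428
Sensible, products 25→104 °C: 51.396 kJ/s
Q = ΔH = -211.94 kJ/s = -211.94 kW
Heat removed = 763 MJ/h

Q_out = 763 MJ/h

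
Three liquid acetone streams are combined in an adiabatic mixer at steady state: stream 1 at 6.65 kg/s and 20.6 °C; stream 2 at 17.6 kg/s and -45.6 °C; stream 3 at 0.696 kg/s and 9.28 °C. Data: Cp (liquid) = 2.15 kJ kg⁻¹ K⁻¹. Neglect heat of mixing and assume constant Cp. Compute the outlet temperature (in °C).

T_out = -26.4 °C

No heat crosses the boundary, so H_out = H_in.
Σ ṁᵢCp,ᵢTᵢ = 6.65×2.15×20.6 + 17.6×2.15×-45.6 + 0.696×2.15×9.28 = -1417.1
Σ ṁᵢCp,ᵢ = 6.65×2.15 + 17.6×2.15 + 0.696×2.15 = 53.634
T_out = -1417.1 / 53.634 = -26.422 °C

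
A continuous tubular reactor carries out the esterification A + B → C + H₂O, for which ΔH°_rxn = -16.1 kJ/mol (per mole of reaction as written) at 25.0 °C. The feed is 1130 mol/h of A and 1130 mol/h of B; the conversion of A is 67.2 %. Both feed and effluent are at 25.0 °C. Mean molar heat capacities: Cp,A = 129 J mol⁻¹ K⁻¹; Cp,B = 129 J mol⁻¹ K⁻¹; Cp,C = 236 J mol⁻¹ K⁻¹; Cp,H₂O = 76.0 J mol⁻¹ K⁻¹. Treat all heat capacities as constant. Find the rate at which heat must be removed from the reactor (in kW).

Q_out = 3.40 kW

Extent of reaction ξ = 0.672 × 1130 = 759.36 mol/h
Reaction term: ξ·ΔH°_rxn = 759.36 × -16.1 = -12226 kJ/h
Q = ΔH = -12226 kJ/h = -3.396 kW
Heat removed = 3.396 kW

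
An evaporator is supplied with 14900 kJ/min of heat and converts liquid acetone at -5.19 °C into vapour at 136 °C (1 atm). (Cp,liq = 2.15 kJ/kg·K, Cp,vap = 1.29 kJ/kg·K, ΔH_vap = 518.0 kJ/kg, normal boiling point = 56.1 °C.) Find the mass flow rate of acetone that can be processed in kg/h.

ṁ = 1190 kg/h

Δh = 2.15×(56.1−-5.19) + 518.0 + 1.29×(136−56.1) = 752.84 kJ/kg
Q = 14900 kJ/min = 248.33 kJ/s = 894000 kJ/h
ṁ = Q/Δh = 894000 / 752.84 = 1187.5 kg/h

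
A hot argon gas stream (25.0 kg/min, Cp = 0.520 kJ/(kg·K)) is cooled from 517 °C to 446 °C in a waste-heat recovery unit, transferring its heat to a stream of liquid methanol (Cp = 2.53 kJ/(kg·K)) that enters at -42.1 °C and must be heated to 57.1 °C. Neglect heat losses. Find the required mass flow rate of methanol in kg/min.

Heat released by hot stream: Q = 25.0 × 0.520 × (517 − 446) = 923 kJ/min
Energy balance on cold side (adiabatic exchanger): Q = ṁ_c·Cp_c·(T_c,out − T_c,in)
ṁ_c = 923 / [2.53 × (57.1 − -42.1)] = 3.6776 kg/min

ṁ_c = 3.68 kg/min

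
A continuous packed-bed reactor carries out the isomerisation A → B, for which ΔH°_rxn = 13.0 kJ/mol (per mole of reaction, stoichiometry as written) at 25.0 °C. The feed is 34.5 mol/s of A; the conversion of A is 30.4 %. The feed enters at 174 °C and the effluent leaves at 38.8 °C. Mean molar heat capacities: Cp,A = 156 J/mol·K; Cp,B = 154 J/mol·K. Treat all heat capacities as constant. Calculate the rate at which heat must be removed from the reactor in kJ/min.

Q_out = 35500 kJ/min

Extent of reaction ξ = 0.304 × 34.5 = 10.488 mol/s
Reaction term: ξ·ΔH°_rxn = 10.488 × 13.0 = 136.34 kJ/s
Sensible, feed 174→25 °C: -801.92 kJ/s
Outlet flows (mol/s): A 24.012, B 10.488
Sensible, products 25→38.8 °C: 73.982 kJ/s
Q = ΔH = -591.59 kJ/s = -591.59 kW
Heat removed = 35496 kJ/min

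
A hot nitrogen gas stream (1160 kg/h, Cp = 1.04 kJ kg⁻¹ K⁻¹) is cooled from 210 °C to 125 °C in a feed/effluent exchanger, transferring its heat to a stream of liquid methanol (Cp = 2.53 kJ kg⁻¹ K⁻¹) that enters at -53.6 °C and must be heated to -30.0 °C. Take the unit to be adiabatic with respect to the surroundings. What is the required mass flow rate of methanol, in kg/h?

ṁ_c = 1720 kg/h

Heat released by hot stream: Q = 1160 × 1.04 × (210 − 125) = 102540 kJ/h
Energy balance on cold side (adiabatic exchanger): Q = ṁ_c·Cp_c·(T_c,out − T_c,in)
ṁ_c = 102540 / [2.53 × (-30.0 − -53.6)] = 1717.4 kg/h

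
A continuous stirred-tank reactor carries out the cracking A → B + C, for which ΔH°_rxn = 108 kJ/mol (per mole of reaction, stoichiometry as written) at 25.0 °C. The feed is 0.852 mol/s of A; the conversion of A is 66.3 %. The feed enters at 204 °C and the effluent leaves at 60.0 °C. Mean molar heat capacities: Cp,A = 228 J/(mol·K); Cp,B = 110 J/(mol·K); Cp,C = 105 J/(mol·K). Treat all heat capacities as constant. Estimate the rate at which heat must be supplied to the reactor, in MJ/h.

Extent of reaction ξ = 0.663 × 0.852 = 0.56488 mol/s
Reaction term: ξ·ΔH°_rxn = 0.56488 × 108 = 61.007 kJ/s
Sensible, feed 204→25 °C: -34.772 kJ/s
Outlet flows (mol/s): A 0.28712, B 0.56488, C 0.56488
Sensible, products 25→60.0 °C: 6.5419 kJ/s
Q = ΔH = 32.777 kJ/s = 32.777 kW
Heat supplied = 118 MJ/h

Q_in = 118 MJ/h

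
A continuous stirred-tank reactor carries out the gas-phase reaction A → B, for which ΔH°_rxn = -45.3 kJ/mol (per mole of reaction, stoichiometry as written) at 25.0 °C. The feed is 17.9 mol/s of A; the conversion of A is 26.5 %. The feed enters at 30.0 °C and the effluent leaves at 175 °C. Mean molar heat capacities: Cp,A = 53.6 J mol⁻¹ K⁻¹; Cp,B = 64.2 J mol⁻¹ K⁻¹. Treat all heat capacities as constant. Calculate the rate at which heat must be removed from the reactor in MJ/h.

Q_out = 246 MJ/h

Extent of reaction ξ = 0.265 × 17.9 = 4.7435 mol/s
Reaction term: ξ·ΔH°_rxn = 4.7435 × -45.3 = -214.88 kJ/s
Sensible, feed 30.0→25 °C: -4.7972 kJ/s
Outlet flows (mol/s): A 13.156, B 4.7435
Sensible, products 25→175 °C: 151.46 kJ/s
Q = ΔH = -68.22 kJ/s = -68.22 kW
Heat removed = 245.59 MJ/h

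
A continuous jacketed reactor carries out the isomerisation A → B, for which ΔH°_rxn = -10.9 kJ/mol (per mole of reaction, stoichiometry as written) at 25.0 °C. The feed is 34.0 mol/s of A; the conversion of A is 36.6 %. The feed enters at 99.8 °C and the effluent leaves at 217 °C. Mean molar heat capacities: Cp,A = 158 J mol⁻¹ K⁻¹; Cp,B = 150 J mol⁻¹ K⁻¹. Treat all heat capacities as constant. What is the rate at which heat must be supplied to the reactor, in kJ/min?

Q_in = 28500 kJ/min

Extent of reaction ξ = 0.366 × 34.0 = 12.444 mol/s
Reaction term: ξ·ΔH°_rxn = 12.444 × -10.9 = -135.64 kJ/s
Sensible, feed 99.8→25 °C: -401.83 kJ/s
Outlet flows (mol/s): A 21.556, B 12.444
Sensible, products 25→217 °C: 1012.3 kJ/s
Q = ΔH = 474.84 kJ/s = 474.84 kW
Heat supplied = 28491 kJ/min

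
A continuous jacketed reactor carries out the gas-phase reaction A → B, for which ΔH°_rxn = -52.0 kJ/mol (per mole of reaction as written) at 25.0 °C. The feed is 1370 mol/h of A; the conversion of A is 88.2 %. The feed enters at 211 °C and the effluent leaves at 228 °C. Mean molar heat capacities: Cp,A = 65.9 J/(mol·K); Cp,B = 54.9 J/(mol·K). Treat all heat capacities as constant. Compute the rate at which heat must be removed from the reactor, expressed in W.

Q_out = 17800 W

Extent of reaction ξ = 0.882 × 1370 = 1208.3 mol/h
Reaction term: ξ·ΔH°_rxn = 1208.3 × -52.0 = -62834 kJ/h
Sensible, feed 211→25 °C: -16793 kJ/h
Outlet flows (mol/h): A 161.66, B 1208.3
Sensible, products 25→228 °C: 15629 kJ/h
Q = ΔH = -63997 kJ/h = -17.777 kW
Heat removed = 17777 W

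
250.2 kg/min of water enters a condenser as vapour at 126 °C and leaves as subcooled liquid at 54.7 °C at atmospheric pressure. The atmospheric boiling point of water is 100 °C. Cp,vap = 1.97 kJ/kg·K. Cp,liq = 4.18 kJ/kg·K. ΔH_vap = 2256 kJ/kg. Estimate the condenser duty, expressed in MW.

vapour 126→100 °C: -51.22 kJ/kg
condensation at 100 °C: -2256 kJ/kg
liquid 100→54.7 °C: -189.35 kJ/kg
Δh = -51.22 + -2256 + -189.35 = -2496.6 kJ/kg
Q = ṁ·Δh = 250.2 kg/min × -2496.6 kJ/kg = -624640 kJ/min
|Q| = 10411 kW = 10.411 MW

Q_c = 10.4 MW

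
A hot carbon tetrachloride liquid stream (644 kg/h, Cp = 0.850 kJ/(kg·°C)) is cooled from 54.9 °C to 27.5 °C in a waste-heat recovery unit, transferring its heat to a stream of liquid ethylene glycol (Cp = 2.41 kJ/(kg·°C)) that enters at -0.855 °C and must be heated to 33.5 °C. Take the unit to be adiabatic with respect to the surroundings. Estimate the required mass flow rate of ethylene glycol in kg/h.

Heat released by hot stream: Q = 644 × 0.850 × (54.9 − 27.5) = 14999 kJ/h
Energy balance on cold side (adiabatic exchanger): Q = ṁ_c·Cp_c·(T_c,out − T_c,in)
ṁ_c = 14999 / [2.41 × (33.5 − -0.855)] = 181.15 kg/h

ṁ_c = 181 kg/h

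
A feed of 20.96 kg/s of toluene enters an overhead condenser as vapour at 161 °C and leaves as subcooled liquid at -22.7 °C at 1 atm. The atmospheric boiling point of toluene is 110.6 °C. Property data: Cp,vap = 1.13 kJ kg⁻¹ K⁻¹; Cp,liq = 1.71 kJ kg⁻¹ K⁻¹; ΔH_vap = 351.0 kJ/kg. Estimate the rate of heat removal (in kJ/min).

vapour 161→110.6 °C: -56.952 kJ/kg
condensation at 110.6 °C: -351 kJ/kg
liquid 110.6→-22.7 °C: -227.94 kJ/kg
Δh = -56.952 + -351 + -227.94 = -635.89 kJ/kg
Q = ṁ·Δh = 20.96 kg/s × -635.89 kJ/kg = -13328 kJ/s
|Q| = 13328 kW = 799700 kJ/min

Q_c = 800000 kJ/min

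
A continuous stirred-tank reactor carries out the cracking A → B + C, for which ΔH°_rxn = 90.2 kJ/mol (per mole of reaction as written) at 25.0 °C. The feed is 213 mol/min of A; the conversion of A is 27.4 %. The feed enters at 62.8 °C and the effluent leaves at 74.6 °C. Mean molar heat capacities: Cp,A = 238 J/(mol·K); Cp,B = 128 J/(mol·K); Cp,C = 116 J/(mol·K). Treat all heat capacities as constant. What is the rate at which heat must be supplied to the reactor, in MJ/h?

Extent of reaction ξ = 0.274 × 213 = 58.362 mol/min
Reaction term: ξ·ΔH°_rxn = 58.362 × 90.2 = 5264.3 kJ/min
Sensible, feed 62.8→25 °C: -1916.2 kJ/min
Outlet flows (mol/min): A 154.64, B 58.362, C 58.362
Sensible, products 25→74.6 °C: 2531.8 kJ/min
Q = ΔH = 5879.8 kJ/min = 97.997 kW
Heat supplied = 352.79 MJ/h

Q_in = 353 MJ/h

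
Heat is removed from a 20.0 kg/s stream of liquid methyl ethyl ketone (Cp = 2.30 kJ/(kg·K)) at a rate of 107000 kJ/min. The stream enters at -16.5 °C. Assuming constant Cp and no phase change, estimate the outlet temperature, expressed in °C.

T_out = -55.3 °C

Q = 107000 kJ/min = 1783.3 kJ/s
ΔT = Q/(ṁ·Cp) = 1783.3/(20.0×2.30) = 38.768 K
T_out = -16.5 − 38.768 = -55.268 °C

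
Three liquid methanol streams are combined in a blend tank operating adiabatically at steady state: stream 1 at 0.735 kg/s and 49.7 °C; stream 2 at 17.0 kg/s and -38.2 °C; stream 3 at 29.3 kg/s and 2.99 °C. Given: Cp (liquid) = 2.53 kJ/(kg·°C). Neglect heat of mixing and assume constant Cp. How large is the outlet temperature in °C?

T_out = -11.2 °C

Energy balance with Q = 0: Σ ṁᵢCp,ᵢ(T_out − Tᵢ) = 0
Σ ṁᵢCp,ᵢTᵢ = 0.735×2.53×49.7 + 17.0×2.53×-38.2 + 29.3×2.53×2.99 = -1328.9
Σ ṁᵢCp,ᵢ = 0.735×2.53 + 17.0×2.53 + 29.3×2.53 = 119
T_out = -1328.9 / 119 = -11.168 °C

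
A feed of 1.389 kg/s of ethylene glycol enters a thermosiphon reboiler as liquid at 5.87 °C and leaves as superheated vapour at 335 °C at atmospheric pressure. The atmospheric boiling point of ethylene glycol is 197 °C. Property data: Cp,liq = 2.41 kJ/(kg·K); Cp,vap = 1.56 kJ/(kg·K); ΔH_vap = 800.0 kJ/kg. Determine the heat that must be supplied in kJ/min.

Q = 123000 kJ/min

liquid 5.87→197 °C: 460.62 kJ/kg
vaporisation at 197 °C: 800 kJ/kg
vapour 197→335 °C: 215.28 kJ/kg
Δh = 460.62 + 800 + 215.28 = 1475.9 kJ/kg
Q = ṁ·Δh = 1.389 kg/s × 1475.9 kJ/kg = 2050 kJ/s
|Q| = 2050 kW = 123000 kJ/min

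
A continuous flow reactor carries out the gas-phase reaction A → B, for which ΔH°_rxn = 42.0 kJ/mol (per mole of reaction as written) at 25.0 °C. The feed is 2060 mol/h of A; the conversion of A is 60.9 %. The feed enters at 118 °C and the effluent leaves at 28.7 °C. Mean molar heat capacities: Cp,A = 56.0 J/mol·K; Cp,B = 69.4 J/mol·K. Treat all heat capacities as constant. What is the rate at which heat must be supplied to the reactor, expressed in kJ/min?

Q_in = 708 kJ/min

Extent of reaction ξ = 0.609 × 2060 = 1254.5 mol/h
Reaction term: ξ·ΔH°_rxn = 1254.5 × 42.0 = 52691 kJ/h
Sensible, feed 118→25 °C: -10728 kJ/h
Outlet flows (mol/h): A 805.46, B 1254.5
Sensible, products 25→28.7 °C: 489.03 kJ/h
Q = ΔH = 42451 kJ/h = 11.792 kW
Heat supplied = 707.52 kJ/min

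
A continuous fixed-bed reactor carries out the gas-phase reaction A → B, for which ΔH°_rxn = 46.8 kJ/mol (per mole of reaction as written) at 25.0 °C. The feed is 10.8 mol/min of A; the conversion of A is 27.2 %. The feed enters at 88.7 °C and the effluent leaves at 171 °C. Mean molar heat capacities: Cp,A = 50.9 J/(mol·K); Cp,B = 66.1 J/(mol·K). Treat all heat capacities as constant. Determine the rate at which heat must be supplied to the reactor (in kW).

Extent of reaction ξ = 0.272 × 10.8 = 2.9376 mol/min
Reaction term: ξ·ΔH°_rxn = 2.9376 × 46.8 = 137.48 kJ/min
Sensible, feed 88.7→25 °C: -35.017 kJ/min
Outlet flows (mol/min): A 7.8624, B 2.9376
Sensible, products 25→171 °C: 86.778 kJ/min
Q = ΔH = 189.24 kJ/min = 3.154 kW
Heat supplied = 3.154 kW

Q_in = 3.15 kW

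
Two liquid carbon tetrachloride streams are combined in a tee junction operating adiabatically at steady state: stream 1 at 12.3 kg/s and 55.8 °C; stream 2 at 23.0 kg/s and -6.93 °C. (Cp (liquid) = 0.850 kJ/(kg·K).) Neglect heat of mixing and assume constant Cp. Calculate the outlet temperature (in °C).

Adiabatic, steady state ⇒ Σ ṁᵢCp,ᵢ(T_out − Tᵢ) = 0
T_out = Σ ṁᵢCp,ᵢTᵢ / Σ ṁᵢCp,ᵢ
      = 447.91 / 30.005 = 14.928 °C

T_out = 14.9 °C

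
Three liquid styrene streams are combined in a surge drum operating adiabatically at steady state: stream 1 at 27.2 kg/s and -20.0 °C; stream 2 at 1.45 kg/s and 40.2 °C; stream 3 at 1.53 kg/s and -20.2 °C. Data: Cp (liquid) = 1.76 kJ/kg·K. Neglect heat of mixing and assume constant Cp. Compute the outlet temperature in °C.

No heat crosses the boundary, so H_out = H_in.
Σ ṁᵢCp,ᵢTᵢ = 27.2×1.76×-20.0 + 1.45×1.76×40.2 + 1.53×1.76×-20.2 = -909.24
Σ ṁᵢCp,ᵢ = 27.2×1.76 + 1.45×1.76 + 1.53×1.76 = 53.117
T_out = -909.24 / 53.117 = -17.118 °C

T_out = -17.1 °C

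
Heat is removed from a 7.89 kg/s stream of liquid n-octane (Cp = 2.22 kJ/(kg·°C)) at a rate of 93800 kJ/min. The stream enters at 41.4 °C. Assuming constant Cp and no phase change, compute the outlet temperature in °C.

Q = 93800 kJ/min = 1563.3 kJ/s
ΔT = Q/(ṁ·Cp) = 1563.3/(7.89×2.22) = 89.253 K
T_out = 41.4 − 89.253 = -47.853 °C

T_out = -47.9 °C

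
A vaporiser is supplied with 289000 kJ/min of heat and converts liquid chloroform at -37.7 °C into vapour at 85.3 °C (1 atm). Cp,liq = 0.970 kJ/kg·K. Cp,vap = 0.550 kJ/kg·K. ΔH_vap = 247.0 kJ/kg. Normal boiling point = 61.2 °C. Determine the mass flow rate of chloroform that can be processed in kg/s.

ṁ = 13.5 kg/s

Δh = 0.970×(61.2−-37.7) + 247.0 + 0.550×(85.3−61.2) = 356.19 kJ/kg
Q = 289000 kJ/min = 4816.7 kJ/s = 4816.7 kJ/s
ṁ = Q/Δh = 4816.7 / 356.19 = 13.523 kg/s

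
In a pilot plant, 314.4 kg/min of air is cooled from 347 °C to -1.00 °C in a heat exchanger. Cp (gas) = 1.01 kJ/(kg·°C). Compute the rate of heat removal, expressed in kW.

Q = ṁ·Cp·ΔT = 314.4 × 1.01 × (-1.00 − 347) = -110510 kJ/min
Converting: 110510 / 60 s = 1841.8 kW

Q_c = 1840 kW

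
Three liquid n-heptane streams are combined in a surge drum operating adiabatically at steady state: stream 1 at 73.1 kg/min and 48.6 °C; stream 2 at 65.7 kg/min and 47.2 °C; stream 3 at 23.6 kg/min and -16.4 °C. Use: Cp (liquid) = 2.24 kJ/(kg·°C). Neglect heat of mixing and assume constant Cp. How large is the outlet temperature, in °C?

T_out = 38.6 °C

No heat crosses the boundary, so H_out = H_in.
Σ ṁᵢCp,ᵢTᵢ = 73.1×2.24×48.6 + 65.7×2.24×47.2 + 23.6×2.24×-16.4 = 14037
Σ ṁᵢCp,ᵢ = 73.1×2.24 + 65.7×2.24 + 23.6×2.24 = 363.78
T_out = 14037 / 363.78 = 38.588 °C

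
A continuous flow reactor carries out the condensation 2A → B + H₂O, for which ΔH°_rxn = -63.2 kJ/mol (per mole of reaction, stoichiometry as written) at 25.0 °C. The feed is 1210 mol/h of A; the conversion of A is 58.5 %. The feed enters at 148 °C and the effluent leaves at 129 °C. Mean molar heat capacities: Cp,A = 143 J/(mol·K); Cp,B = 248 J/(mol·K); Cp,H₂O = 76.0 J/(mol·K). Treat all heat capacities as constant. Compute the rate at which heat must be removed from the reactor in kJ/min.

Extent of reaction ξ = 0.585 × 1210 / 2 = 353.92 mol/h
Reaction term: ξ·ΔH°_rxn = 353.92 × -63.2 = -22368 kJ/h
Sensible, feed 148→25 °C: -21283 kJ/h
Outlet flows (mol/h): A 502.15, B 353.92, H₂O 353.92
Sensible, products 25→129 °C: 19394 kJ/h
Q = ΔH = -24257 kJ/h = -6.738 kW
Heat removed = 404.28 kJ/min

Q_out = 404 kJ/min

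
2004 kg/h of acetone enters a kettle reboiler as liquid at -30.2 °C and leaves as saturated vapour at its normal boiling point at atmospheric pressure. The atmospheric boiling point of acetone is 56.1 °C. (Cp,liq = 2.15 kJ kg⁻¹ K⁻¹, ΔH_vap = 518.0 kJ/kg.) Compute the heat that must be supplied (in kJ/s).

Q = 392 kJ/s

liquid -30.2→56.1 °C: 185.54 kJ/kg
vaporisation at 56.1 °C: 518 kJ/kg
Δh = 185.54 + 518 = 703.54 kJ/kg
Q = ṁ·Δh = 2004 kg/h × 703.54 kJ/kg = 1.4099e+06 kJ/h
|Q| = 391.64 kW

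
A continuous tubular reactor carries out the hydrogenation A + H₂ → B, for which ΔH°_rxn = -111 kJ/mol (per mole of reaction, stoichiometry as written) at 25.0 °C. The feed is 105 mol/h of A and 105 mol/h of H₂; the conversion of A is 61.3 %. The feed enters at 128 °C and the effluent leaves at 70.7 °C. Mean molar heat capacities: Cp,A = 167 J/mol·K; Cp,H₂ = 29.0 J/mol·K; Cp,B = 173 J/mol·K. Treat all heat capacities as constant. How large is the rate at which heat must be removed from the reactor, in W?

Q_out = 2330 W

Extent of reaction ξ = 0.613 × 105 = 64.365 mol/h
Reaction term: ξ·ΔH°_rxn = 64.365 × -111 = -7144.5 kJ/h
Sensible, feed 128→25 °C: -2119.7 kJ/h
Outlet flows (mol/h): A 40.635, H₂ 40.635, B 64.365
Sensible, products 25→70.7 °C: 872.85 kJ/h
Q = ΔH = -8391.4 kJ/h = -2.3309 kW
Heat removed = 2330.9 W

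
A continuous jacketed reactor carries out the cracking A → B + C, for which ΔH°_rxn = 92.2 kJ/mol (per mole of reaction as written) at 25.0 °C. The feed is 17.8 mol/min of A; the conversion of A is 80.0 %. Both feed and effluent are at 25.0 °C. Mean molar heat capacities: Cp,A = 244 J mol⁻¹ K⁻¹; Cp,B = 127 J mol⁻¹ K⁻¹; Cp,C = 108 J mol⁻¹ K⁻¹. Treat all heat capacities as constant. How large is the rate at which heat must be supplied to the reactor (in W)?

Q_in = 21900 W

Extent of reaction ξ = 0.800 × 17.8 = 14.24 mol/min
Reaction term: ξ·ΔH°_rxn = 14.24 × 92.2 = 1312.9 kJ/min
Q = ΔH = 1312.9 kJ/min = 21.882 kW
Heat supplied = 21882 W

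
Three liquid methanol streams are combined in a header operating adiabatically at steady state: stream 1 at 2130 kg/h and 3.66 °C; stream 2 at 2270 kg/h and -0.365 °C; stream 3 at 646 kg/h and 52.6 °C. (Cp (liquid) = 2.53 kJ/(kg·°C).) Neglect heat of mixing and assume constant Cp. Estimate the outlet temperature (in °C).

T_out = 8.11 °C

Adiabatic, steady state ⇒ Σ ṁᵢCp,ᵢ(T_out − Tᵢ) = 0
T_out = Σ ṁᵢCp,ᵢTᵢ / Σ ṁᵢCp,ᵢ
      = 103600 / 12766 = 8.1147 °C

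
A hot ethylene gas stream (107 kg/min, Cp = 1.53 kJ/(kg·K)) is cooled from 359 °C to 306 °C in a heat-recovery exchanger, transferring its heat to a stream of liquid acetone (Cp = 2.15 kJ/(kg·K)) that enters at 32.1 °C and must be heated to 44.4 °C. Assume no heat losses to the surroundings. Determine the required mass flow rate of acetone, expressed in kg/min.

Heat released by hot stream: Q = 107 × 1.53 × (359 − 306) = 8676.6 kJ/min
Energy balance on cold side (adiabatic exchanger): Q = ṁ_c·Cp_c·(T_c,out − T_c,in)
ṁ_c = 8676.6 / [2.15 × (44.4 − 32.1)] = 328.1 kg/min

ṁ_c = 328 kg/min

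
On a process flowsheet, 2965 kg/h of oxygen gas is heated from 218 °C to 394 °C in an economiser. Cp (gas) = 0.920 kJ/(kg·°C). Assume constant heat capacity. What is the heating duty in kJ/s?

Q = ṁ·Cp·ΔT = 2965 × 0.920 × (394 − 218) = 480090 kJ/h
Converting: 480090 / 3600 s = 133.36 kW

Q = 133 kJ/s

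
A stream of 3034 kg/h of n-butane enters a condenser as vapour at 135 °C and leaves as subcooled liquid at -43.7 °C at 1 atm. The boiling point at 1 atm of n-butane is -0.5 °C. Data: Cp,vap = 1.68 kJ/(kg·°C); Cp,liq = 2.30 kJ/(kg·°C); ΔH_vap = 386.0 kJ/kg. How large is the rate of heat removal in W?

vapour 135→-0.5 °C: -227.64 kJ/kg
condensation at -0.5 °C: -386 kJ/kg
liquid -0.5→-43.7 °C: -99.36 kJ/kg
Δh = -227.64 + -386 + -99.36 = -713 kJ/kg
Q = ṁ·Δh = 3034 kg/h × -713 kJ/kg = -2.1632e+06 kJ/h
|Q| = 600.9 kW = 600900 W

Q_c = 601000 W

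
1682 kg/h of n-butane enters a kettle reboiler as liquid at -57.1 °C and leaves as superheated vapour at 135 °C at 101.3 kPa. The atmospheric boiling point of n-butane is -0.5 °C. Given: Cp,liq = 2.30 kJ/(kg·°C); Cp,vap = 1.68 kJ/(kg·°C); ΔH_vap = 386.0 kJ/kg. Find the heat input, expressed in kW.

liquid -57.1→-0.5 °C: 130.18 kJ/kg
vaporisation at -0.5 °C: 386 kJ/kg
vapour -0.5→135 °C: 227.64 kJ/kg
Δh = 130.18 + 386 + 227.64 = 743.82 kJ/kg
Q = ṁ·Δh = 1682 kg/h × 743.82 kJ/kg = 1.2511e+06 kJ/h
|Q| = 347.53 kW

Q = 348 kW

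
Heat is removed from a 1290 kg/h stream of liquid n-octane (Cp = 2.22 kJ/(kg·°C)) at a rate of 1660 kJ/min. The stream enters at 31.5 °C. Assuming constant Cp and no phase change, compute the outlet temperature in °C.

T_out = -3.28 °C

Q = 1660 kJ/min = 99600 kJ/h
ΔT = Q/(ṁ·Cp) = 99600/(1290×2.22) = 34.779 K
T_out = 31.5 − 34.779 = -3.279 °C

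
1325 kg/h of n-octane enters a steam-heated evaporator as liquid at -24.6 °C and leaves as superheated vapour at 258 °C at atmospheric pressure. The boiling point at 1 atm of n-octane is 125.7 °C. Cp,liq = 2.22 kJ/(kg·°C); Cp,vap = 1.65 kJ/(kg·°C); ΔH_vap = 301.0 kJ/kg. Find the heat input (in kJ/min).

Q = 18800 kJ/min

liquid -24.6→125.7 °C: 333.67 kJ/kg
vaporisation at 125.7 °C: 301 kJ/kg
vapour 125.7→258 °C: 218.3 kJ/kg
Δh = 333.67 + 301 + 218.3 = 852.96 kJ/kg
Q = ṁ·Δh = 1325 kg/h × 852.96 kJ/kg = 1.1302e+06 kJ/h
|Q| = 313.94 kW = 18836 kJ/min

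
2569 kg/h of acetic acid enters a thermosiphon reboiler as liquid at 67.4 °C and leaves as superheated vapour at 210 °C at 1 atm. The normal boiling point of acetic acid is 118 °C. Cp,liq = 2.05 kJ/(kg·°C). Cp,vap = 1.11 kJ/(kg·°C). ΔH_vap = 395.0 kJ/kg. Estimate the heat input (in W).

Q = 429000 W

liquid 67.4→118 °C: 103.73 kJ/kg
vaporisation at 118 °C: 395 kJ/kg
vapour 118→210 °C: 102.12 kJ/kg
Δh = 103.73 + 395 + 102.12 = 600.85 kJ/kg
Q = ṁ·Δh = 2569 kg/h × 600.85 kJ/kg = 1.5436e+06 kJ/h
|Q| = 428.77 kW = 428770 W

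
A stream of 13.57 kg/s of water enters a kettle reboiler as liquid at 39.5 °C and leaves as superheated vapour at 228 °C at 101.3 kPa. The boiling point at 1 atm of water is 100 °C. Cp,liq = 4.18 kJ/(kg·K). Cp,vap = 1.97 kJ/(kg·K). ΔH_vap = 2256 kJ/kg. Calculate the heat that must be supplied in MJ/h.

Q = 135000 MJ/h

liquid 39.5→100 °C: 252.89 kJ/kg
vaporisation at 100 °C: 2256 kJ/kg
vapour 100→228 °C: 252.16 kJ/kg
Δh = 252.89 + 2256 + 252.16 = 2761.1 kJ/kg
Q = ṁ·Δh = 13.57 kg/s × 2761.1 kJ/kg = 37467 kJ/s
|Q| = 37467 kW = 134880 MJ/h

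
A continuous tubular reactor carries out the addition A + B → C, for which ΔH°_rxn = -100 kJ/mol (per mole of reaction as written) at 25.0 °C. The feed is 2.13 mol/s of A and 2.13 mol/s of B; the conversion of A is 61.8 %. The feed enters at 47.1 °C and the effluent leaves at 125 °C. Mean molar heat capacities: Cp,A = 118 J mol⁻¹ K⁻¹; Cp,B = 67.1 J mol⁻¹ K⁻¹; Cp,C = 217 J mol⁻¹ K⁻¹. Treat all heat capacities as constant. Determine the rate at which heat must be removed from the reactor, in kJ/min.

Extent of reaction ξ = 0.618 × 2.13 = 1.3163 mol/s
Reaction term: ξ·ΔH°_rxn = 1.3163 × -100 = -131.63 kJ/s
Sensible, feed 47.1→25 °C: -8.7132 kJ/s
Outlet flows (mol/s): A 0.81366, B 0.81366, C 1.3163
Sensible, products 25→125 °C: 43.625 kJ/s
Q = ΔH = -96.722 kJ/s = -96.722 kW
Heat removed = 5803.3 kJ/min

Q_out = 5800 kJ/min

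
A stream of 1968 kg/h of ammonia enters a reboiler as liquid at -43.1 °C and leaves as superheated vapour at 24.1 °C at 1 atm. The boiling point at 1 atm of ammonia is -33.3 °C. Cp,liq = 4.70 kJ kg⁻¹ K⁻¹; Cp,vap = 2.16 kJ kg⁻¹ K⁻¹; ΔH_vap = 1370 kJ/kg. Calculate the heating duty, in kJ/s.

Q = 842 kJ/s

liquid -43.1→-33.3 °C: 46.06 kJ/kg
vaporisation at -33.3 °C: 1370 kJ/kg
vapour -33.3→24.1 °C: 123.98 kJ/kg
Δh = 46.06 + 1370 + 123.98 = 1540 kJ/kg
Q = ṁ·Δh = 1968 kg/h × 1540 kJ/kg = 3.0308e+06 kJ/h
|Q| = 841.89 kW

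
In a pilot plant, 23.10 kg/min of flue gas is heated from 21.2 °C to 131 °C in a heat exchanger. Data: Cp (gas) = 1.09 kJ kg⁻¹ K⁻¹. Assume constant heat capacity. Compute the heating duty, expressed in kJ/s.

Q = ṁ·Cp·ΔT = 23.10 × 1.09 × (131 − 21.2) = 2764.7 kJ/min
Converting: 2764.7 / 60 s = 46.078 kW

Q = 46.1 kJ/s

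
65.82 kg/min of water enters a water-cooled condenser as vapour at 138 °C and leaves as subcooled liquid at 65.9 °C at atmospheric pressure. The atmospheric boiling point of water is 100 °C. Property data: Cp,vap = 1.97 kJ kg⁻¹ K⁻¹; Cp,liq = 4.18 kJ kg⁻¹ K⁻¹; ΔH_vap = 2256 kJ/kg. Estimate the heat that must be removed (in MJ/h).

Q_c = 9770 MJ/h

vapour 138→100 °C: -74.86 kJ/kg
condensation at 100 °C: -2256 kJ/kg
liquid 100→65.9 °C: -142.54 kJ/kg
Δh = -74.86 + -2256 + -142.54 = -2473.4 kJ/kg
Q = ṁ·Δh = 65.82 kg/min × -2473.4 kJ/kg = -162800 kJ/min
|Q| = 2713.3 kW = 9767.9 MJ/h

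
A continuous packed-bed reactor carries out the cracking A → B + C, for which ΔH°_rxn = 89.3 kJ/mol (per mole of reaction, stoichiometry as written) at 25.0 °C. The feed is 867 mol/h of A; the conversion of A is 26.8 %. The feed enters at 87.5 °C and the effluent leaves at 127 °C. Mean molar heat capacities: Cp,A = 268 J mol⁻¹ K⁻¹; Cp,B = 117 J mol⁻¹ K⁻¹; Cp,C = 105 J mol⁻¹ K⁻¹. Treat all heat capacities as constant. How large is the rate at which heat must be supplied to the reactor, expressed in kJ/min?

Q_in = 481 kJ/min

Extent of reaction ξ = 0.268 × 867 = 232.36 mol/h
Reaction term: ξ·ΔH°_rxn = 232.36 × 89.3 = 20749 kJ/h
Sensible, feed 87.5→25 °C: -14522 kJ/h
Outlet flows (mol/h): A 634.64, B 232.36, C 232.36
Sensible, products 25→127 °C: 22610 kJ/h
Q = ΔH = 28837 kJ/h = 8.0103 kW
Heat supplied = 480.62 kJ/min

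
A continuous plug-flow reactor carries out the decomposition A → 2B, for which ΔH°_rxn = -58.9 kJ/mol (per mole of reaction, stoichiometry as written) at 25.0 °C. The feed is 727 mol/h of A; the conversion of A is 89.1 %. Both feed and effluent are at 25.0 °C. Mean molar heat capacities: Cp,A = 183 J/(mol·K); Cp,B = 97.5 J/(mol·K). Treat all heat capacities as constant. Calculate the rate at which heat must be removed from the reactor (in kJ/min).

Q_out = 636 kJ/min

Extent of reaction ξ = 0.891 × 727 = 647.76 mol/h
Reaction term: ξ·ΔH°_rxn = 647.76 × -58.9 = -38153 kJ/h
Q = ΔH = -38153 kJ/h = -10.598 kW
Heat removed = 635.88 kJ/min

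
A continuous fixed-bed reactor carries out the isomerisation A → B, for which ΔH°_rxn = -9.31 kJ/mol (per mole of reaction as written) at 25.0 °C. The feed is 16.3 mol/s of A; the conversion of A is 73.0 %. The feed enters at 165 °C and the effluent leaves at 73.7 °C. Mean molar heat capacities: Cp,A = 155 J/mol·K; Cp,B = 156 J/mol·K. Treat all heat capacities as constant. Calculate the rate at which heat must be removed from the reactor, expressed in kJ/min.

Extent of reaction ξ = 0.730 × 16.3 = 11.899 mol/s
Reaction term: ξ·ΔH°_rxn = 11.899 × -9.31 = -110.78 kJ/s
Sensible, feed 165→25 °C: -353.71 kJ/s
Outlet flows (mol/s): A 4.401, B 11.899
Sensible, products 25→73.7 °C: 123.62 kJ/s
Q = ΔH = -340.87 kJ/s = -340.87 kW
Heat removed = 20452 kJ/min

Q_out = 20500 kJ/min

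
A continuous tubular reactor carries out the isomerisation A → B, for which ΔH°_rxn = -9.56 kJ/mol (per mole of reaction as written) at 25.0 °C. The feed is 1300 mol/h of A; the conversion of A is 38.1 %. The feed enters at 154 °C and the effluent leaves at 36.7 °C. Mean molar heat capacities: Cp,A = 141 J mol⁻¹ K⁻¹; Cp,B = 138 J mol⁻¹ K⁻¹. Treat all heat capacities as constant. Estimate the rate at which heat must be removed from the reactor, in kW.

Extent of reaction ξ = 0.381 × 1300 = 495.3 mol/h
Reaction term: ξ·ΔH°_rxn = 495.3 × -9.56 = -4735.1 kJ/h
Sensible, feed 154→25 °C: -23646 kJ/h
Outlet flows (mol/h): A 804.7, B 495.3
Sensible, products 25→36.7 °C: 2127.2 kJ/h
Q = ΔH = -26254 kJ/h = -7.2927 kW
Heat removed = 7.2927 kW

Q_out = 7.29 kW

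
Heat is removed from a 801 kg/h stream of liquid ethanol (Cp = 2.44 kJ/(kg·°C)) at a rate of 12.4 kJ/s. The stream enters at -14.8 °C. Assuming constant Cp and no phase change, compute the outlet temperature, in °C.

Q = 12.4 kJ/s = 44640 kJ/h
ΔT = Q/(ṁ·Cp) = 44640/(801×2.44) = 22.84 K
T_out = -14.8 − 22.84 = -37.64 °C

T_out = -37.6 °C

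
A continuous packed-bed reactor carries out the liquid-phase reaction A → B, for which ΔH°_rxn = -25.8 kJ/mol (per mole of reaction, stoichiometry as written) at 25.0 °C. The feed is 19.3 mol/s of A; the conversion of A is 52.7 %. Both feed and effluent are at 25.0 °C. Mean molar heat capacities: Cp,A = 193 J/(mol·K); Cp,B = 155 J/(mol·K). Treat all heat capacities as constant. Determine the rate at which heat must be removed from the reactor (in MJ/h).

Q_out = 945 MJ/h

Extent of reaction ξ = 0.527 × 19.3 = 10.171 mol/s
Reaction term: ξ·ΔH°_rxn = 10.171 × -25.8 = -262.41 kJ/s
Q = ΔH = -262.41 kJ/s = -262.41 kW
Heat removed = 944.69 MJ/h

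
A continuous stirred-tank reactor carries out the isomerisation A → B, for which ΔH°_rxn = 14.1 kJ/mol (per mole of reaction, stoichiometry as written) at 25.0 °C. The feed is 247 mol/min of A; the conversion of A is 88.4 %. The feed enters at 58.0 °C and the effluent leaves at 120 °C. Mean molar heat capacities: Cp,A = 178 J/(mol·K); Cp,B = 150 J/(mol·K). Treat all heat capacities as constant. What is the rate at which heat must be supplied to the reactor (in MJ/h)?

Q_in = 313 MJ/h

Extent of reaction ξ = 0.884 × 247 = 218.35 mol/min
Reaction term: ξ·ΔH°_rxn = 218.35 × 14.1 = 3078.7 kJ/min
Sensible, feed 58.0→25 °C: -1450.9 kJ/min
Outlet flows (mol/min): A 28.652, B 218.35
Sensible, products 25→120 °C: 3596 kJ/min
Q = ΔH = 5223.8 kJ/min = 87.063 kW
Heat supplied = 313.43 MJ/h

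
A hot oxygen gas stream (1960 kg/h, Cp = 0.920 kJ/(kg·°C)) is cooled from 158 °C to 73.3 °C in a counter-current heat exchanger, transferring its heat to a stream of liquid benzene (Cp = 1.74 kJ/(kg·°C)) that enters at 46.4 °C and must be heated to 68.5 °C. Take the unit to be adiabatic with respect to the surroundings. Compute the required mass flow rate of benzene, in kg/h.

ṁ_c = 3970 kg/h

Heat released by hot stream: Q = 1960 × 0.920 × (158 − 73.3) = 152730 kJ/h
Energy balance on cold side (adiabatic exchanger): Q = ṁ_c·Cp_c·(T_c,out − T_c,in)
ṁ_c = 152730 / [1.74 × (68.5 − 46.4)] = 3971.8 kg/h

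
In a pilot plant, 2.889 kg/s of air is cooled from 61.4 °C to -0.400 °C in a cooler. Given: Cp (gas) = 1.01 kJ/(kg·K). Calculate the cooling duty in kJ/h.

Q_c = 649000 kJ/h

Q = ṁ·Cp·ΔT = 2.889 × 1.01 × (-0.400 − 61.4) = -180.33 kJ/s
Cooling duty = 649170 kJ/h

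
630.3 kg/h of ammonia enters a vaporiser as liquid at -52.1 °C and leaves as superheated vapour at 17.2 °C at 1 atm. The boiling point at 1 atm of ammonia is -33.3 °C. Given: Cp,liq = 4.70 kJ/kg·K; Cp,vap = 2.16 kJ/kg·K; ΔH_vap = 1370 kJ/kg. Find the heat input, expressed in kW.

Q = 274 kW

liquid -52.1→-33.3 °C: 88.36 kJ/kg
vaporisation at -33.3 °C: 1370 kJ/kg
vapour -33.3→17.2 °C: 109.08 kJ/kg
Δh = 88.36 + 1370 + 109.08 = 1567.4 kJ/kg
Q = ṁ·Δh = 630.3 kg/h × 1567.4 kJ/kg = 987960 kJ/h
|Q| = 274.43 kW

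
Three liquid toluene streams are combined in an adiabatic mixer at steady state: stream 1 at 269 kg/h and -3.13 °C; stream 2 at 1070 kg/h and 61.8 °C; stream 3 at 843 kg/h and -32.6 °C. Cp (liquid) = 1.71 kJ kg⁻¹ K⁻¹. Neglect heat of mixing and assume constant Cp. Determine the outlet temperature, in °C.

No heat crosses the boundary, so H_out = H_in.
T_out = Σ ṁᵢCp,ᵢTᵢ / Σ ṁᵢCp,ᵢ
      = 64642 / 3731.2 = 17.325 °C

T_out = 17.3 °C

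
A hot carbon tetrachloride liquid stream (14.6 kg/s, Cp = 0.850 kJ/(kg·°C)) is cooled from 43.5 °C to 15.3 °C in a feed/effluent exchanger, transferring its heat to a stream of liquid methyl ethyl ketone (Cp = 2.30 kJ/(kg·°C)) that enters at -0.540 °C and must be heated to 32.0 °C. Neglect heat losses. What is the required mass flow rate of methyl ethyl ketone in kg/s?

Heat released by hot stream: Q = 14.6 × 0.850 × (43.5 − 15.3) = 349.96 kJ/s
Energy balance on cold side (adiabatic exchanger): Q = ṁ_c·Cp_c·(T_c,out − T_c,in)
ṁ_c = 349.96 / [2.30 × (32.0 − -0.540)] = 4.676 kg/s

ṁ_c = 4.68 kg/s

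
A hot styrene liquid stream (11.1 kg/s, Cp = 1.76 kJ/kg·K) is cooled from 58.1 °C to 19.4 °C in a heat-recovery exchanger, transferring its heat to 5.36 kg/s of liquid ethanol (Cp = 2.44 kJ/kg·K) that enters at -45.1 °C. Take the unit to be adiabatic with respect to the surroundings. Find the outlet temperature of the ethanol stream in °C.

Heat released by hot stream: Q = 11.1 × 1.76 × (58.1 − 19.4) = 756.04 kJ/s
Energy balance on cold side (adiabatic exchanger): Q = ṁ_c·Cp_c·(T_c,out − T_c,in)
T_c,out = -45.1 + 756.04/(5.36 × 2.44) = 12.709 °C

T_c,out = 12.7 °C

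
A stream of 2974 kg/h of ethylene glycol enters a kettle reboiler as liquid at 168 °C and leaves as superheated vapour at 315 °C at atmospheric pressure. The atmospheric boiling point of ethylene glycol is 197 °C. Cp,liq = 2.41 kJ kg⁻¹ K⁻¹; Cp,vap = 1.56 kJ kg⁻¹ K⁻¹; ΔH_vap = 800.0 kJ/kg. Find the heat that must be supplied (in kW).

Q = 871 kW

liquid 168→197 °C: 69.89 kJ/kg
vaporisation at 197 °C: 800 kJ/kg
vapour 197→315 °C: 184.08 kJ/kg
Δh = 69.89 + 800 + 184.08 = 1054 kJ/kg
Q = ṁ·Δh = 2974 kg/h × 1054 kJ/kg = 3.1345e+06 kJ/h
|Q| = 870.7 kW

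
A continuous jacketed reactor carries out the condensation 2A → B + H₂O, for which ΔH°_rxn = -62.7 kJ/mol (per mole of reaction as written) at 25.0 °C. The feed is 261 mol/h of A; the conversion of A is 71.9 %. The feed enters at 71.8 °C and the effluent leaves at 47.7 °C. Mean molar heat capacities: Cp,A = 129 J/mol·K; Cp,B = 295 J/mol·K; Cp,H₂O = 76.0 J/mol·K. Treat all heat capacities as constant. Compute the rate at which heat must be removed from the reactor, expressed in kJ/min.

Extent of reaction ξ = 0.719 × 261 / 2 = 93.829 mol/h
Reaction term: ξ·ΔH°_rxn = 93.829 × -62.7 = -5883.1 kJ/h
Sensible, feed 71.8→25 °C: -1575.7 kJ/h
Outlet flows (mol/h): A 73.341, B 93.829, H₂O 93.829
Sensible, products 25→47.7 °C: 1005 kJ/h
Q = ΔH = -6453.9 kJ/h = -1.7927 kW
Heat removed = 107.56 kJ/min

Q_out = 108 kJ/min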